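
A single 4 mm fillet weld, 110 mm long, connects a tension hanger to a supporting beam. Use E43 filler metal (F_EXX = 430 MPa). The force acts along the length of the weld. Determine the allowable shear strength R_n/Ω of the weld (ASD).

Effective throat t_e = 0.707 × 4 = 2.828 mm.
Total length L = 110 mm; A_we = 2.828 × 110 = 311.1 mm².
F_nw = 0.6 F_EXX = 0.6 × 430 = 258 MPa.
R_n = 258 × 311.1 × 10⁻³ = 80.26 kN; R_n/Ω = 80.26/2.0 = 40.13 kN.

R_n/Ω ≈ 40.1 kN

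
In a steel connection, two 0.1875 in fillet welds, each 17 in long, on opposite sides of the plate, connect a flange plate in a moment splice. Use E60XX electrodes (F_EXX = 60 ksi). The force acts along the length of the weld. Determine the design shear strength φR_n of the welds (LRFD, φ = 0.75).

Effective throat t_e = 0.707 × 0.1875 = 0.1326 in.
Total length L = 34 in; A_we = 0.1326 × 34 = 4.507 in².
F_nw = 0.6 F_EXX = 0.6 × 60 = 36 ksi.
φR_n = 0.75 × 36 × 4.507 = 121.7 kip.

φR_n ≈ 122 kip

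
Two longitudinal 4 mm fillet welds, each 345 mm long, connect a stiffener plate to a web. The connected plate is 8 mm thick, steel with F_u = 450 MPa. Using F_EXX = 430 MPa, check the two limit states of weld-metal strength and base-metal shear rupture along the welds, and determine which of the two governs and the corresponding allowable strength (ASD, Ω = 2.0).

R_n/Ω ≈ 252 kN (weld metal governs)

t_e = 0.707 × 4 = 2.828 mm; L = 690 mm.
Weld metal: R_n/Ω = (1/2.0) × 0.6 × 430 × 2.828 × 690 × 10⁻³ = 251.7 kN.
Base metal (shear rupture): R_n/Ω = (1/2.0) × 0.6 × 450 × 8 × 690 × 10⁻³ = 745.2 kN.
Governing: weld metal.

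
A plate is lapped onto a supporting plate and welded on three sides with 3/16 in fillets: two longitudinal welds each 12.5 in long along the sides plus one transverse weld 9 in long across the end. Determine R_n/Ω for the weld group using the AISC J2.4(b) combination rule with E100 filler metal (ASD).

E100XX → F_EXX = 100 ksi.
t_e = 0.707 × 0.1875 = 0.1326 in.
R_nwl = 0.6 × 100 × 0.1326 × 25 = 198.8 kips (longitudinal, 2 welds).
R_nwt = 0.6 × 100 × 0.1326 × 9 = 71.58 kips (transverse, base value).
(i) R_nwl + R_nwt = 270.4 kips; (ii) 0.85 R_nwl + 1.5 R_nwt = 276.4 kips.
R_n = max = 276.4 kips [governs: (ii)]; R_n/Ω = 138.2 kips.

R_n/Ω ≈ 138 kips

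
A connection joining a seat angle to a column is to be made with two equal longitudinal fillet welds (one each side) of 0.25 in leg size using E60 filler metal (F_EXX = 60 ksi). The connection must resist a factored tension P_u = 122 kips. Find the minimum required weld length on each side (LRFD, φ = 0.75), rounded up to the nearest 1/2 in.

L = 13 in on each side

Throat t_e = 0.707 × 0.25 = 0.1767 in.
φr_n = 0.75 × 0.6 × 60 × 0.1767 = 4.772 kips/in.
L_req = P_u / φr_n = 122 / 4.772 = 25.56 in total.
Per side: 25.56 / 2 = 12.78 in.
Round up → use L = 13 in on each side.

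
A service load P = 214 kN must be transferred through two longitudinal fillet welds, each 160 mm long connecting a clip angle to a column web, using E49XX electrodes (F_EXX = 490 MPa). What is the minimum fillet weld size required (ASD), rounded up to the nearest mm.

Total weld length L = 320 mm.
Required throat t_e = P × Ω / (0.6 F_EXX × L) = 214 × 2.0 / (0.6 × 490 × 320 × 10⁻³) = 4.549 mm.
Required leg w = t_e / 0.707 = 6.435 mm → use 7 mm.

w = 7 mm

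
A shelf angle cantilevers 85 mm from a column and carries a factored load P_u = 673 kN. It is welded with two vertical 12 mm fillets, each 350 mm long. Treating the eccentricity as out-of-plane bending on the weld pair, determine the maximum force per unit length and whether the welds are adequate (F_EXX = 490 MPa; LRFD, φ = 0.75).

L_w = 2 × 350 = 700 mm; section modulus (unit throat) S = 2 × L²/6 = 40830 mm².
Direct shear f_v = P/L_w = 673×10³/700 = 961.4 N/mm.
Moment M = P × e = 673×10³ × 85 = 57205000 N·mm; bending f_b = M/S = 1401 N/mm.
f_max = √(f_v² + f_b²) = √(961.4² + 1401²) = 1699 N/mm.
φr_n = 0.75 × 0.6 × 490 × (0.707 × 12) = 1871 N/mm → adequate.

f_max ≈ 1700 N/mm; adequate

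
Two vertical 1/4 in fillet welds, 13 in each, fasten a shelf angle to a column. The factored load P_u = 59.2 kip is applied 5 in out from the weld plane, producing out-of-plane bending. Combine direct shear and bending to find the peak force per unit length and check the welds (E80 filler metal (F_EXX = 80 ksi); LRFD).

f_max ≈ 5.73 kip/in; adequate

L_w = 2 × 13 = 26 in; section modulus (unit throat) S = 2 × L²/6 = 56.33 in².
Direct shear f_v = P/L_w = 59.2/26 = 2.277 kip/in.
Moment M = P × e = 59.2 × 5 = 296 kip·in; bending f_b = M/S = 5.254 kip/in.
f_max = √(f_v² + f_b²) = √(2.277² + 5.254²) = 5.727 kip/in.
φr_n = 0.75 × 0.6 × 80 × (0.707 × 0.25) = 6.363 kip/in → adequate.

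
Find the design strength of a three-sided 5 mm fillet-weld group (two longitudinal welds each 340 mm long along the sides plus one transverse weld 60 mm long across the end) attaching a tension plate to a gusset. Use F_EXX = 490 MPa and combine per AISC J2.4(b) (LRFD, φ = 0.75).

φR_n ≈ 577 kN

t_e = 0.707 × 5 = 3.535 mm.
R_nwl = 0.6 × 490 × 3.535 × 680 × 10⁻³ = 706.7 kN (longitudinal, 2 welds).
R_nwt = 0.6 × 490 × 3.535 × 60 × 10⁻³ = 62.36 kN (transverse, base value).
(i) R_nwl + R_nwt = 769.1 kN; (ii) 0.85 R_nwl + 1.5 R_nwt = 694.2 kN.
R_n = max = 769.1 kN [governs: (i)]; φR_n = 576.8 kN.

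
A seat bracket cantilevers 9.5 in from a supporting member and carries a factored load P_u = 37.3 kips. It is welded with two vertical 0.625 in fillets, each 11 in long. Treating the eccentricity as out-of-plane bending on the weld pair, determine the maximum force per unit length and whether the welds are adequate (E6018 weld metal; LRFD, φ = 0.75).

f_max ≈ 8.95 kip/in; adequate

E60XX → F_EXX = 60 ksi.
L_w = 2 × 11 = 22 in; section modulus (unit throat) S = 2 × L²/6 = 40.33 in².
Direct shear f_v = P/L_w = 37.3/22 = 1.695 kip/in.
Moment M = P × e = 37.3 × 9.5 = 354.35 kip·in; bending f_b = M/S = 8.786 kip/in.
f_max = √(f_v² + f_b²) = √(1.695² + 8.786²) = 8.948 kip/in.
φr_n = 0.75 × 0.6 × 60 × (0.707 × 0.625) = 11.93 kip/in → adequate.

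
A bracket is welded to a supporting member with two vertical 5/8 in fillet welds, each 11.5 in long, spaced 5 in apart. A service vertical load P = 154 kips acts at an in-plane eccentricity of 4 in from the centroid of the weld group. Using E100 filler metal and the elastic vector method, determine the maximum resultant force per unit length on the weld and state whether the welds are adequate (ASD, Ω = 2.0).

E100XX → F_EXX = 100 ksi.
Total weld length L_w = 23 in. Treat welds as unit-width lines.
Polar moment about centroid: J = 2[d³/12 + d(b/2)²] = 2[11.5³/12 + 11.5×2.5²] = 397.2 in³.
Direct shear f_v = P/L_w = 154 / 23 = 6.696 kip/in (vertical).
Torsion M = P·e = 154 × 4 = 616 kip·in.
Critical point at (x, y) = (2.5, 5.75) from centroid. f_tx = M·y/J = 8.917 kip/in; f_ty = M·x/J = 3.877 kip/in.
Resultant f_max = √[f_tx² + (f_v + f_ty)²] = √[8.917² + (6.696 + 3.877)²] = 13.83 kip/in.
Capacity per unit length: r_n/Ω = (1/2.0) × 0.6 × 100 × (0.707 × 0.625) = 13.26 kip/in.
13.83 > 13.26 → NOT adequate.

f_max ≈ 13.8 kip/in; NOT adequate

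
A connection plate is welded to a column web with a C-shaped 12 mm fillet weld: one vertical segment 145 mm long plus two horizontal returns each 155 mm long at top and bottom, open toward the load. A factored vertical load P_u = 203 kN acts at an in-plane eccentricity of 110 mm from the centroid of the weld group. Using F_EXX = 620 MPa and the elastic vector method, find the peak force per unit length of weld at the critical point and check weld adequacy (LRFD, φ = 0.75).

f_max ≈ 1290 N/mm; adequate

Total weld length L_w = 455 mm. Treat welds as unit-width lines.
Centroid: x̄ = 2×155×77.5 / 455 = 52.8 mm from the vertical weld.
Polar moment about centroid: J = I_x + I_y = [145³/12 + 2×155×72.5²] + [145×52.8² + 2(155³/12 + 155×24.7²)] = 3098000 mm³.
Direct shear f_v = P/L_w = 203×10³ / 455 = 446.2 N/mm (vertical).
Torsion M = P·e = 203×10³ × 110 = 22330000 N·mm.
Critical point at (x, y) = (102.2, 72.5) from centroid. f_tx = M·y/J = 522.7 N/mm; f_ty = M·x/J = 736.7 N/mm.
Resultant f_max = √[f_tx² + (f_v + f_ty)²] = √[522.7² + (446.2 + 736.7)²] = 1293 N/mm.
Capacity per unit length: φr_n = 0.75 × 0.6 × 620 × (0.707 × 12) = 2367 N/mm.
1293 ≤ 2367 → adequate.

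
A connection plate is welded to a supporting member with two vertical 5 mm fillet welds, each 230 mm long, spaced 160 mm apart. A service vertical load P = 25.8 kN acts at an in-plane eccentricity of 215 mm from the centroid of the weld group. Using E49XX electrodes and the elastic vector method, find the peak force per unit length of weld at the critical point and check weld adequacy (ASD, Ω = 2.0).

f_max ≈ 194 N/mm; adequate

E49XX → F_EXX = 490 MPa.
Total weld length L_w = 460 mm. Treat welds as unit-width lines.
Polar moment about centroid: J = 2[d³/12 + d(b/2)²] = 2[230³/12 + 230×80²] = 4972000 mm³.
Direct shear f_v = P/L_w = 25.8×10³ / 460 = 56.09 N/mm (vertical).
Torsion M = P·e = 25.8×10³ × 215 = 5547000 N·mm.
Critical point at (x, y) = (80, 115) from centroid. f_tx = M·y/J = 128.3 N/mm; f_ty = M·x/J = 89.25 N/mm.
Resultant f_max = √[f_tx² + (f_v + f_ty)²] = √[128.3² + (56.09 + 89.25)²] = 193.9 N/mm.
Capacity per unit length: r_n/Ω = (1/2.0) × 0.6 × 490 × (0.707 × 5) = 519.6 N/mm.
193.9 ≤ 519.6 → adequate.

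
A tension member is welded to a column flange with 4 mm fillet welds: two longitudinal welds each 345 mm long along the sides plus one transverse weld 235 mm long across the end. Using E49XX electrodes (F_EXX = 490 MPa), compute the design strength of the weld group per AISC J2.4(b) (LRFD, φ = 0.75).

t_e = 0.707 × 4 = 2.828 mm.
R_nwl = 0.6 × 490 × 2.828 × 690 × 10⁻³ = 573.7 kN (longitudinal, 2 welds).
R_nwt = 0.6 × 490 × 2.828 × 235 × 10⁻³ = 195.4 kN (transverse, base value).
(i) R_nwl + R_nwt = 769.1 kN; (ii) 0.85 R_nwl + 1.5 R_nwt = 780.7 kN.
R_n = max = 780.7 kN [governs: (ii)]; φR_n = 585.5 kN.

φR_n ≈ 586 kN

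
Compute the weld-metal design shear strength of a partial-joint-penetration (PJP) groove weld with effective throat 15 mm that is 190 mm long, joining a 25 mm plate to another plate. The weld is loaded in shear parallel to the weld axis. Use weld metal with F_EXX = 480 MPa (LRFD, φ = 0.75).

Effective throat (given) t_e = 15 mm.
A_we = 15 × 190 = 2850 mm².
F_nw = 0.6 F_EXX = 288 MPa.
φR_n = 0.75 × 288 × 2850 × 10⁻³ = 615.6 kN.

φR_n ≈ 616 kN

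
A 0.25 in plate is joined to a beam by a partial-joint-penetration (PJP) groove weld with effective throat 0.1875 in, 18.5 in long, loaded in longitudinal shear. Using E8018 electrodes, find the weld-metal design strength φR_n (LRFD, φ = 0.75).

E80XX → F_EXX = 80 ksi.
Effective throat (given) t_e = 0.1875 in.
A_we = 0.1875 × 18.5 = 3.469 in².
F_nw = 0.6 F_EXX = 48 ksi.
φR_n = 0.75 × 48 × 3.469 = 124.9 kip.

φR_n ≈ 125 kip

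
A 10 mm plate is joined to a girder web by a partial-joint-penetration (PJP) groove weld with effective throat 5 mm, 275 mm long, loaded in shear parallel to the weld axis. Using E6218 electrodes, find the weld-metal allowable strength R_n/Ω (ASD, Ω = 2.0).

E62XX → F_EXX = 620 MPa.
Effective throat (given) t_e = 5 mm.
A_we = 5 × 275 = 1375 mm².
F_nw = 0.6 F_EXX = 372 MPa.
R_n/Ω = (372 × 1375) / 2.0 × 10⁻³ = 255.8 kN.

R_n/Ω ≈ 256 kN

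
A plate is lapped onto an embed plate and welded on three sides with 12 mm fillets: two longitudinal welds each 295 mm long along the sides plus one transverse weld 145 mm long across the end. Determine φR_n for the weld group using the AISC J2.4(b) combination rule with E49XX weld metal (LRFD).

φR_n ≈ 1370 kN

E49XX → F_EXX = 490 MPa.
t_e = 0.707 × 12 = 8.484 mm.
R_nwl = 0.6 × 490 × 8.484 × 590 × 10⁻³ = 1472 kN (longitudinal, 2 welds).
R_nwt = 0.6 × 490 × 8.484 × 145 × 10⁻³ = 361.7 kN (transverse, base value).
(i) R_nwl + R_nwt = 1833 kN; (ii) 0.85 R_nwl + 1.5 R_nwt = 1793 kN.
R_n = max = 1833 kN [governs: (i)]; φR_n = 1375 kN.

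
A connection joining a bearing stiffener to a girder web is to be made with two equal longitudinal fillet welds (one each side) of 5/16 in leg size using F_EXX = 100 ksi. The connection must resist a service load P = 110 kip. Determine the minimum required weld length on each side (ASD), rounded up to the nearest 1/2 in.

Throat t_e = 0.707 × 0.3125 = 0.2209 in.
r_n/Ω = (0.6 × 100 × 0.2209) / 2.0 = 6.628 kip/in.
L_req = P / (r_n/Ω) = 110 / 6.628 = 16.6 in total.
Per side: 16.6 / 2 = 8.298 in.
Round up → use L = 8.5 in on each side.

L = 8.5 in on each side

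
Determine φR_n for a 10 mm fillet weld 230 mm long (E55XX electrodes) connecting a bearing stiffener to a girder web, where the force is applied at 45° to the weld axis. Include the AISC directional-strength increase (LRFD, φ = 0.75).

E55XX → F_EXX = 550 MPa.
t_e = 0.707 × 10 = 7.07 mm; A_we = 7.07 × 230 = 1626 mm².
Directional factor: 1.0 + 0.5 sin^1.5(45°) = 1.297.
F_nw = 0.6 × 550 × 1.297 = 428.1 MPa.
φR_n = 0.75 × 428.1 × 1626 × 10⁻³ = 522.1 kN.

φR_n ≈ 522 kN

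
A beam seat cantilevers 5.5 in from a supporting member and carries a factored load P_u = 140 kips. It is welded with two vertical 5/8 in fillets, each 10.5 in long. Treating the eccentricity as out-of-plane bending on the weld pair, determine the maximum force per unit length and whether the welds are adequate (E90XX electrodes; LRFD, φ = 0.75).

f_max ≈ 22 kip/in; NOT adequate

E90XX → F_EXX = 90 ksi.
L_w = 2 × 10.5 = 21 in; section modulus (unit throat) S = 2 × L²/6 = 36.75 in².
Direct shear f_v = P/L_w = 140/21 = 6.667 kip/in.
Moment M = P × e = 140 × 5.5 = 770 kip·in; bending f_b = M/S = 20.95 kip/in.
f_max = √(f_v² + f_b²) = √(6.667² + 20.95²) = 21.99 kip/in.
φr_n = 0.75 × 0.6 × 90 × (0.707 × 0.625) = 17.9 kip/in → NOT adequate.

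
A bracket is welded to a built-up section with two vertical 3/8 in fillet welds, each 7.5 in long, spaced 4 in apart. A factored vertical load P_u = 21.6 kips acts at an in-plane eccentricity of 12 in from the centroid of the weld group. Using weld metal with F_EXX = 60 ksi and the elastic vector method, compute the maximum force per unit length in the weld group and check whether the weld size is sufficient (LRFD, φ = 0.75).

Total weld length L_w = 15 in. Treat welds as unit-width lines.
Polar moment about centroid: J = 2[d³/12 + d(b/2)²] = 2[7.5³/12 + 7.5×2²] = 130.3 in³.
Direct shear f_v = P/L_w = 21.6 / 15 = 1.44 kip/in (vertical).
Torsion M = P·e = 21.6 × 12 = 259.2 kip·in.
Critical point at (x, y) = (2, 3.75) from centroid. f_tx = M·y/J = 7.459 kip/in; f_ty = M·x/J = 3.978 kip/in.
Resultant f_max = √[f_tx² + (f_v + f_ty)²] = √[7.459² + (1.44 + 3.978)²] = 9.219 kip/in.
Capacity per unit length: φr_n = 0.75 × 0.6 × 60 × (0.707 × 0.375) = 7.158 kip/in.
9.219 > 7.158 → NOT adequate.

f_max ≈ 9.22 kip/in; NOT adequate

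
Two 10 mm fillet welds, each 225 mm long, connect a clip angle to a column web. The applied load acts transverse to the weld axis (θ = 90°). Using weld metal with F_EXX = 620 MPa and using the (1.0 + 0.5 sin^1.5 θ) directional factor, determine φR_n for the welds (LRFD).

φR_n ≈ 1330 kN

t_e = 0.707 × 10 = 7.07 mm; A_we = 7.07 × 450 = 3181 mm².
Directional factor: 1.0 + 0.5 sin^1.5(90°) = 1.5.
F_nw = 0.6 × 620 × 1.5 = 558 MPa.
φR_n = 0.75 × 558 × 3181 × 10⁻³ = 1331 kN.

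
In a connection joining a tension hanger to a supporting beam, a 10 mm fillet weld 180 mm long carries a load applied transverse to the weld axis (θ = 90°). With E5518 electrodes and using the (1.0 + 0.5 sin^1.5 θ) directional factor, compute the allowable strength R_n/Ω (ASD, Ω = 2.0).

R_n/Ω ≈ 315 kN

E55XX → F_EXX = 550 MPa.
t_e = 0.707 × 10 = 7.07 mm; A_we = 7.07 × 180 = 1273 mm².
Directional factor: 1.0 + 0.5 sin^1.5(90°) = 1.5.
F_nw = 0.6 × 550 × 1.5 = 495 MPa.
R_n/Ω = (495 × 1273) / 2.0 × 10⁻³ = 315 kN.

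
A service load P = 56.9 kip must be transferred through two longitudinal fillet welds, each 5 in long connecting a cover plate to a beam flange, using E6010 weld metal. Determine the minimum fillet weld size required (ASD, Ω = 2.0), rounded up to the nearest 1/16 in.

E60XX → F_EXX = 60 ksi.
Total weld length L = 10 in.
Required throat t_e = P × Ω / (0.6 F_EXX × L) = 56.9 × 2.0 / (0.6 × 60 × 10) = 0.3161 in.
Required leg w = t_e / 0.707 = 0.4471 in → use 1/2 in.

w = 1/2 in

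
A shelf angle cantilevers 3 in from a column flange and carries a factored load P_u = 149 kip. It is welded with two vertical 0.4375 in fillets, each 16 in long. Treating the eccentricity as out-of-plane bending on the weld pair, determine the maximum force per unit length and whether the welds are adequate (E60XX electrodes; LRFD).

f_max ≈ 7.01 kip/in; adequate

E60XX → F_EXX = 60 ksi.
L_w = 2 × 16 = 32 in; section modulus (unit throat) S = 2 × L²/6 = 85.33 in².
Direct shear f_v = P/L_w = 149/32 = 4.656 kip/in.
Moment M = P × e = 149 × 3 = 447 kip·in; bending f_b = M/S = 5.238 kip/in.
f_max = √(f_v² + f_b²) = √(4.656² + 5.238²) = 7.009 kip/in.
φr_n = 0.75 × 0.6 × 60 × (0.707 × 0.4375) = 8.351 kip/in → adequate.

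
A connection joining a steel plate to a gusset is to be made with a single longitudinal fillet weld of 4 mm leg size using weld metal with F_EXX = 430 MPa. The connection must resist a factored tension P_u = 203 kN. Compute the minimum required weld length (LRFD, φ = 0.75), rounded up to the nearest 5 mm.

Throat t_e = 0.707 × 4 = 2.828 mm.
φr_n = 0.75 × 0.6 × 430 × 2.828 × 10⁻³ = 0.5472 kN/mm.
L_req = P_u / φr_n = 203 / 0.5472 = 371 mm total.
Round up → use L = 375 mm.

L = 375 mm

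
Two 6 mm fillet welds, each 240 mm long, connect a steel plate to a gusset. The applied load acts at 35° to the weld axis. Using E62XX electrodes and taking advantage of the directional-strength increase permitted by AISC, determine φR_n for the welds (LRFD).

E62XX → F_EXX = 620 MPa.
t_e = 0.707 × 6 = 4.242 mm; A_we = 4.242 × 480 = 2036 mm².
Directional factor: 1.0 + 0.5 sin^1.5(35°) = 1.217.
F_nw = 0.6 × 620 × 1.217 = 452.8 MPa.
φR_n = 0.75 × 452.8 × 2036 × 10⁻³ = 691.5 kN.

φR_n ≈ 691 kN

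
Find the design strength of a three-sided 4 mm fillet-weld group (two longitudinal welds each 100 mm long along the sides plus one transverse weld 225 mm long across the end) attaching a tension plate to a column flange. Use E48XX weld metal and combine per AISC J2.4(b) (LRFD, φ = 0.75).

φR_n ≈ 310 kN

E48XX → F_EXX = 480 MPa.
t_e = 0.707 × 4 = 2.828 mm.
R_nwl = 0.6 × 480 × 2.828 × 200 × 10⁻³ = 162.9 kN (longitudinal, 2 welds).
R_nwt = 0.6 × 480 × 2.828 × 225 × 10⁻³ = 183.3 kN (transverse, base value).
(i) R_nwl + R_nwt = 346.1 kN; (ii) 0.85 R_nwl + 1.5 R_nwt = 413.3 kN.
R_n = max = 413.3 kN [governs: (ii)]; φR_n = 310 kN.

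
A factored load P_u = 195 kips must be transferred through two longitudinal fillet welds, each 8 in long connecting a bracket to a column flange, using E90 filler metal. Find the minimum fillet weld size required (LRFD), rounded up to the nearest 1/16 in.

E90XX → F_EXX = 90 ksi.
Total weld length L = 16 in.
Required throat t_e = P_u / (φ × 0.6 F_EXX × L) = 195 / (0.75 × 0.6 × 90 × 16) = 0.3009 in.
Required leg w = t_e / 0.707 = 0.4256 in → use 7/16 in.

w = 7/16 in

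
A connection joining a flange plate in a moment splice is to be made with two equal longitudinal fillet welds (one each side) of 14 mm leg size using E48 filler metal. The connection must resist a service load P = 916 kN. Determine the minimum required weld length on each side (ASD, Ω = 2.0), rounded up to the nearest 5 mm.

L = 325 mm on each side

E48XX → F_EXX = 480 MPa.
Throat t_e = 0.707 × 14 = 9.898 mm.
r_n/Ω = (0.6 × 480 × 9.898) / 2.0 = 1425 N/mm = 1.425 kN/mm.
L_req = P / (r_n/Ω) = 916 / 1.425 = 642.7 mm total.
Per side: 642.7 / 2 = 321.3 mm.
Round up → use L = 325 mm on each side.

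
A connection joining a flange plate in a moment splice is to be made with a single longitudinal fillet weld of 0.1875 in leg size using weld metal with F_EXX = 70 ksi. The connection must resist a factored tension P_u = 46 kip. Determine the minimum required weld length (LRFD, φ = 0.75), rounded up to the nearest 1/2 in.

L = 11.5 in

Throat t_e = 0.707 × 0.1875 = 0.1326 in.
φr_n = 0.75 × 0.6 × 70 × 0.1326 = 4.176 kip/in.
L_req = P_u / φr_n = 46 / 4.176 = 11.02 in total.
Round up → use L = 11.5 in.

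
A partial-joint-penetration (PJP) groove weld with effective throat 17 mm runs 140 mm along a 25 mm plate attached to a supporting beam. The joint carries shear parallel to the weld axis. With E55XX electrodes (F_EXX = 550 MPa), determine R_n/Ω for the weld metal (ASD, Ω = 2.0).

R_n/Ω ≈ 393 kN

Effective throat (given) t_e = 17 mm.
A_we = 17 × 140 = 2380 mm².
F_nw = 0.6 F_EXX = 330 MPa.
R_n/Ω = (330 × 2380) / 2.0 × 10⁻³ = 392.7 kN.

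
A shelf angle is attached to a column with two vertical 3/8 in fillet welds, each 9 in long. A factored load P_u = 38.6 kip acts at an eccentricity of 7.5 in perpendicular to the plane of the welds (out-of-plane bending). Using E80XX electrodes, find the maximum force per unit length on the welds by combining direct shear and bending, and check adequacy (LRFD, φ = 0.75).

E80XX → F_EXX = 80 ksi.
L_w = 2 × 9 = 18 in; section modulus (unit throat) S = 2 × L²/6 = 27 in².
Direct shear f_v = P/L_w = 38.6/18 = 2.144 kip/in.
Moment M = P × e = 38.6 × 7.5 = 289.5 kip·in; bending f_b = M/S = 10.72 kip/in.
f_max = √(f_v² + f_b²) = √(2.144² + 10.72²) = 10.93 kip/in.
φr_n = 0.75 × 0.6 × 80 × (0.707 × 0.375) = 9.544 kip/in → NOT adequate.

f_max ≈ 10.9 kip/in; NOT adequate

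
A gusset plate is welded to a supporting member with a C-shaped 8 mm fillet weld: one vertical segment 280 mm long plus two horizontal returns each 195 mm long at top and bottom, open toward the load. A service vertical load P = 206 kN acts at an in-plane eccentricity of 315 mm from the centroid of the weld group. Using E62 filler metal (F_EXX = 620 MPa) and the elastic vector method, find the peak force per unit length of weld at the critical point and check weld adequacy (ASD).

f_max ≈ 1280 N/mm; NOT adequate

Total weld length L_w = 670 mm. Treat welds as unit-width lines.
Centroid: x̄ = 2×195×97.5 / 670 = 56.75 mm from the vertical weld.
Polar moment about centroid: J = I_x + I_y = [280³/12 + 2×195×140²] + [280×56.75² + 2(195³/12 + 195×40.75²)] = 12260000 mm³.
Direct shear f_v = P/L_w = 206×10³ / 670 = 307.5 N/mm (vertical).
Torsion M = P·e = 206×10³ × 315 = 64890000 N·mm.
Critical point at (x, y) = (138.2, 140) from centroid. f_tx = M·y/J = 741.1 N/mm; f_ty = M·x/J = 731.8 N/mm.
Resultant f_max = √[f_tx² + (f_v + f_ty)²] = √[741.1² + (307.5 + 731.8)²] = 1276 N/mm.
Capacity per unit length: r_n/Ω = (1/2.0) × 0.6 × 620 × (0.707 × 8) = 1052 N/mm.
1276 > 1052 → NOT adequate.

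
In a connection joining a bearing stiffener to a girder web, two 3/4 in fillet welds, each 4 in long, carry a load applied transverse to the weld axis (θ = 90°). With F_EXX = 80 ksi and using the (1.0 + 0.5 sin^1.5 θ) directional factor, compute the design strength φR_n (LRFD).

φR_n ≈ 229 kips

t_e = 0.707 × 0.75 = 0.5302 in; A_we = 0.5302 × 8 = 4.242 in².
Directional factor: 1.0 + 0.5 sin^1.5(90°) = 1.5.
F_nw = 0.6 × 80 × 1.5 = 72 ksi.
φR_n = 0.75 × 72 × 4.242 = 229.1 kips.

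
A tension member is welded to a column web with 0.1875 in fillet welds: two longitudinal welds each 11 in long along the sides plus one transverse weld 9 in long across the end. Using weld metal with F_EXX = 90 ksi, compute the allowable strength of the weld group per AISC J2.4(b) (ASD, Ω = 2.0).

t_e = 0.707 × 0.1875 = 0.1326 in.
R_nwl = 0.6 × 90 × 0.1326 × 22 = 157.5 kips (longitudinal, 2 welds).
R_nwt = 0.6 × 90 × 0.1326 × 9 = 64.43 kips (transverse, base value).
(i) R_nwl + R_nwt = 221.9 kips; (ii) 0.85 R_nwl + 1.5 R_nwt = 230.5 kips.
R_n = max = 230.5 kips [governs: (ii)]; R_n/Ω = 115.2 kips.

R_n/Ω ≈ 115 kips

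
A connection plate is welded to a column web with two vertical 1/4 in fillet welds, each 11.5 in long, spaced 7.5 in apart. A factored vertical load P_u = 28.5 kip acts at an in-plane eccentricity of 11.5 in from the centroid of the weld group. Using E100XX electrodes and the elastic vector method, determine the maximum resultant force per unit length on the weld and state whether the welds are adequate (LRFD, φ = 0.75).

E100XX → F_EXX = 100 ksi.
Total weld length L_w = 23 in. Treat welds as unit-width lines.
Polar moment about centroid: J = 2[d³/12 + d(b/2)²] = 2[11.5³/12 + 11.5×3.75²] = 576.9 in³.
Direct shear f_v = P/L_w = 28.5 / 23 = 1.239 kip/in (vertical).
Torsion M = P·e = 28.5 × 11.5 = 327.75 kip·in.
Critical point at (x, y) = (3.75, 5.75) from centroid. f_tx = M·y/J = 3.267 kip/in; f_ty = M·x/J = 2.13 kip/in.
Resultant f_max = √[f_tx² + (f_v + f_ty)²] = √[3.267² + (1.239 + 2.13)²] = 4.693 kip/in.
Capacity per unit length: φr_n = 0.75 × 0.6 × 100 × (0.707 × 0.25) = 7.954 kip/in.
4.693 ≤ 7.954 → adequate.

f_max ≈ 4.69 kip/in; adequate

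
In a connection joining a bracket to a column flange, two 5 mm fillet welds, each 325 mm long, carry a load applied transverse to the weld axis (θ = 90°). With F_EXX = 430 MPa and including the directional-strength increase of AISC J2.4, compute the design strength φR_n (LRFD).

φR_n ≈ 667 kN

t_e = 0.707 × 5 = 3.535 mm; A_we = 3.535 × 650 = 2298 mm².
Directional factor: 1.0 + 0.5 sin^1.5(90°) = 1.5.
F_nw = 0.6 × 430 × 1.5 = 387 MPa.
φR_n = 0.75 × 387 × 2298 × 10⁻³ = 666.9 kN.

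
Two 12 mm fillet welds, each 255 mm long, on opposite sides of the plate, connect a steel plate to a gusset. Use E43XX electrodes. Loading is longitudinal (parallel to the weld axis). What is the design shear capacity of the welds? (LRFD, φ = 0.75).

φR_n ≈ 837 kN

E43XX → F_EXX = 430 MPa.
Effective throat t_e = 0.707 × 12 = 8.484 mm.
Total length L = 510 mm; A_we = 8.484 × 510 = 4327 mm².
F_nw = 0.6 F_EXX = 0.6 × 430 = 258 MPa.
φR_n = 0.75 × 258 × 4327 × 10⁻³ = 837.2 kN.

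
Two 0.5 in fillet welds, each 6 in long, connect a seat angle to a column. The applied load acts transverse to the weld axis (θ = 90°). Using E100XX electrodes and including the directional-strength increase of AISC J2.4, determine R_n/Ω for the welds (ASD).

E100XX → F_EXX = 100 ksi.
t_e = 0.707 × 0.5 = 0.3535 in; A_we = 0.3535 × 12 = 4.242 in².
Directional factor: 1.0 + 0.5 sin^1.5(90°) = 1.5.
F_nw = 0.6 × 100 × 1.5 = 90 ksi.
R_n/Ω = (90 × 4.242) / 2.0 = 190.9 kip.

R_n/Ω ≈ 191 kip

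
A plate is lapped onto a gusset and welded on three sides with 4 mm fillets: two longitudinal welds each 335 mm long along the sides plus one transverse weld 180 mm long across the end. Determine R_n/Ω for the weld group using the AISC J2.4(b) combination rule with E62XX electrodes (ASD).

R_n/Ω ≈ 447 kN

E62XX → F_EXX = 620 MPa.
t_e = 0.707 × 4 = 2.828 mm.
R_nwl = 0.6 × 620 × 2.828 × 670 × 10⁻³ = 704.9 kN (longitudinal, 2 welds).
R_nwt = 0.6 × 620 × 2.828 × 180 × 10⁻³ = 189.4 kN (transverse, base value).
(i) R_nwl + R_nwt = 894.2 kN; (ii) 0.85 R_nwl + 1.5 R_nwt = 883.2 kN.
R_n = max = 894.2 kN [governs: (i)]; R_n/Ω = 447.1 kN.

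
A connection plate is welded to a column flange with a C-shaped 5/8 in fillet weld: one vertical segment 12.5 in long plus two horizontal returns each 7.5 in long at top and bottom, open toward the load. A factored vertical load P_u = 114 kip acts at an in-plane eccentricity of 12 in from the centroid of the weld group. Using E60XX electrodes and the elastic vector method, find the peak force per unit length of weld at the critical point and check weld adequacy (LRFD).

E60XX → F_EXX = 60 ksi.
Total weld length L_w = 27.5 in. Treat welds as unit-width lines.
Centroid: x̄ = 2×7.5×3.75 / 27.5 = 2.045 in from the vertical weld.
Polar moment about centroid: J = I_x + I_y = [12.5³/12 + 2×7.5×6.25²] + [12.5×2.045² + 2(7.5³/12 + 7.5×1.705²)] = 914.9 in³.
Direct shear f_v = P/L_w = 114 / 27.5 = 4.145 kip/in (vertical).
Torsion M = P·e = 114 × 12 = 1368 kip·in.
Critical point at (x, y) = (5.455, 6.25) from centroid. f_tx = M·y/J = 9.345 kip/in; f_ty = M·x/J = 8.156 kip/in.
Resultant f_max = √[f_tx² + (f_v + f_ty)²] = √[9.345² + (4.145 + 8.156)²] = 15.45 kip/in.
Capacity per unit length: φr_n = 0.75 × 0.6 × 60 × (0.707 × 0.625) = 11.93 kip/in.
15.45 > 11.93 → NOT adequate.

f_max ≈ 15.4 kip/in; NOT adequate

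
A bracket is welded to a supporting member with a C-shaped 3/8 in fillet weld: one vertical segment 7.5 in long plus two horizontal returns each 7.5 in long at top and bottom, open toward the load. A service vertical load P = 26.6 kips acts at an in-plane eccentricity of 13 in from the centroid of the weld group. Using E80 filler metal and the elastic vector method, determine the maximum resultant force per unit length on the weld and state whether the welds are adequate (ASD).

E80XX → F_EXX = 80 ksi.
Total weld length L_w = 22.5 in. Treat welds as unit-width lines.
Centroid: x̄ = 2×7.5×3.75 / 22.5 = 2.5 in from the vertical weld.
Polar moment about centroid: J = I_x + I_y = [7.5³/12 + 2×7.5×3.75²] + [7.5×2.5² + 2(7.5³/12 + 7.5×1.25²)] = 386.7 in³.
Direct shear f_v = P/L_w = 26.6 / 22.5 = 1.182 kip/in (vertical).
Torsion M = P·e = 26.6 × 13 = 345.8 kip·in.
Critical point at (x, y) = (5, 3.75) from centroid. f_tx = M·y/J = 3.353 kip/in; f_ty = M·x/J = 4.471 kip/in.
Resultant f_max = √[f_tx² + (f_v + f_ty)²] = √[3.353² + (1.182 + 4.471)²] = 6.573 kip/in.
Capacity per unit length: r_n/Ω = (1/2.0) × 0.6 × 80 × (0.707 × 0.375) = 6.363 kip/in.
6.573 > 6.363 → NOT adequate.

f_max ≈ 6.57 kip/in; NOT adequate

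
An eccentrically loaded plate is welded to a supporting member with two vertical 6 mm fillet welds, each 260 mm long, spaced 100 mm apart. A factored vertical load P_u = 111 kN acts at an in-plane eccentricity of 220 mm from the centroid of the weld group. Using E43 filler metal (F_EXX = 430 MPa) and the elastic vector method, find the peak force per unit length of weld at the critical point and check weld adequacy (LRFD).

f_max ≈ 903 N/mm; NOT adequate

Total weld length L_w = 520 mm. Treat welds as unit-width lines.
Polar moment about centroid: J = 2[d³/12 + d(b/2)²] = 2[260³/12 + 260×50²] = 4229000 mm³.
Direct shear f_v = P/L_w = 111×10³ / 520 = 213.5 N/mm (vertical).
Torsion M = P·e = 111×10³ × 220 = 24420000 N·mm.
Critical point at (x, y) = (50, 130) from centroid. f_tx = M·y/J = 750.6 N/mm; f_ty = M·x/J = 288.7 N/mm.
Resultant f_max = √[f_tx² + (f_v + f_ty)²] = √[750.6² + (213.5 + 288.7)²] = 903.1 N/mm.
Capacity per unit length: φr_n = 0.75 × 0.6 × 430 × (0.707 × 6) = 820.8 N/mm.
903.1 > 820.8 → NOT adequate.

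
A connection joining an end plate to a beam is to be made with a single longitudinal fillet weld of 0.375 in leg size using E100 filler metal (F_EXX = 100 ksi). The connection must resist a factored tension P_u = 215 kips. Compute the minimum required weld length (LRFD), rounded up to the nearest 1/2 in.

Throat t_e = 0.707 × 0.375 = 0.2651 in.
φr_n = 0.75 × 0.6 × 100 × 0.2651 = 11.93 kips/in.
L_req = P_u / φr_n = 215 / 11.93 = 18.02 in total.
Round up → use L = 18.5 in.

L = 18.5 in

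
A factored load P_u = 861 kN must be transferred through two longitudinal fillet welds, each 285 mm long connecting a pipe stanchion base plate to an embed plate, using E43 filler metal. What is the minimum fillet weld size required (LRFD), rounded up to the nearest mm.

E43XX → F_EXX = 430 MPa.
Total weld length L = 570 mm.
Required throat t_e = P_u / (φ × 0.6 F_EXX × L) = 861 / (0.75 × 0.6 × 430 × 570 × 10⁻³) = 7.806 mm.
Required leg w = t_e / 0.707 = 11.04 mm → use 12 mm.

w = 12 mm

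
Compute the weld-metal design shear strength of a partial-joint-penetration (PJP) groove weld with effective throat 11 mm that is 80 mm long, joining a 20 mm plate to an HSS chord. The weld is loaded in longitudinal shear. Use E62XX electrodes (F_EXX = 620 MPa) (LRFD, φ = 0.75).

Effective throat (given) t_e = 11 mm.
A_we = 11 × 80 = 880 mm².
F_nw = 0.6 F_EXX = 372 MPa.
φR_n = 0.75 × 372 × 880 × 10⁻³ = 245.5 kN.

φR_n ≈ 246 kN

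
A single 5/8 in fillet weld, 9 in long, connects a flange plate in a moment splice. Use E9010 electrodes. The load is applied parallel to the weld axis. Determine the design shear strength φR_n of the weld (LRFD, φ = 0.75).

E90XX → F_EXX = 90 ksi.
Effective throat t_e = 0.707 × 0.625 = 0.4419 in.
Total length L = 9 in; A_we = 0.4419 × 9 = 3.977 in².
F_nw = 0.6 F_EXX = 0.6 × 90 = 54 ksi.
φR_n = 0.75 × 54 × 3.977 = 161.1 kip.

φR_n ≈ 161 kip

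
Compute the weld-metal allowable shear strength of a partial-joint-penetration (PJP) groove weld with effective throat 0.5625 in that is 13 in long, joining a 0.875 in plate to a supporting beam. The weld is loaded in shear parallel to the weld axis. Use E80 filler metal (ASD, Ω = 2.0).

E80XX → F_EXX = 80 ksi.
Effective throat (given) t_e = 0.5625 in.
A_we = 0.5625 × 13 = 7.312 in².
F_nw = 0.6 F_EXX = 48 ksi.
R_n/Ω = (48 × 7.312) / 2.0 = 175.5 kip.

R_n/Ω ≈ 176 kip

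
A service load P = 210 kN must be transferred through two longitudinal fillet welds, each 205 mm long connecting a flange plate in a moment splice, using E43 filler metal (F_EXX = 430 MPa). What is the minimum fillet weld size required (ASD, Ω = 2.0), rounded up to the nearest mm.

w = 6 mm

Total weld length L = 410 mm.
Required throat t_e = P × Ω / (0.6 F_EXX × L) = 210 × 2.0 / (0.6 × 430 × 410 × 10⁻³) = 3.971 mm.
Required leg w = t_e / 0.707 = 5.616 mm → use 6 mm.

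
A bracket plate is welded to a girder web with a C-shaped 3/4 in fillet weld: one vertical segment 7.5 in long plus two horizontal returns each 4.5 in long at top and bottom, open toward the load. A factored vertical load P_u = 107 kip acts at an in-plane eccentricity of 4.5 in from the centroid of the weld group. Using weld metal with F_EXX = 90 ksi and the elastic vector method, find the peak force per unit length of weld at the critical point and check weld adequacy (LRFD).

Total weld length L_w = 16.5 in. Treat welds as unit-width lines.
Centroid: x̄ = 2×4.5×2.25 / 16.5 = 1.227 in from the vertical weld.
Polar moment about centroid: J = I_x + I_y = [7.5³/12 + 2×4.5×3.75²] + [7.5×1.227² + 2(4.5³/12 + 4.5×1.023²)] = 197.6 in³.
Direct shear f_v = P/L_w = 107 / 16.5 = 6.485 kip/in (vertical).
Torsion M = P·e = 107 × 4.5 = 481.5 kip·in.
Critical point at (x, y) = (3.273, 3.75) from centroid. f_tx = M·y/J = 9.137 kip/in; f_ty = M·x/J = 7.974 kip/in.
Resultant f_max = √[f_tx² + (f_v + f_ty)²] = √[9.137² + (6.485 + 7.974)²] = 17.1 kip/in.
Capacity per unit length: φr_n = 0.75 × 0.6 × 90 × (0.707 × 0.75) = 21.48 kip/in.
17.1 ≤ 21.48 → adequate.

f_max ≈ 17.1 kip/in; adequate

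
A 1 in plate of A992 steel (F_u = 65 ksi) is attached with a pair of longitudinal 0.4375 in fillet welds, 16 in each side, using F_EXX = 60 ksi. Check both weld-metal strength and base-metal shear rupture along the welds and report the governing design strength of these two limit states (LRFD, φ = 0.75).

t_e = 0.707 × 0.4375 = 0.3093 in; L = 32 in.
Weld metal: φR_n = 0.75 × 0.6 × 60 × 0.3093 × 32 = 267.2 kips.
Base metal (shear rupture): φR_n = 0.75 × 0.6 × 65 × 1 × 32 = 936 kips.
Governing: weld metal.

φR_n ≈ 267 kips (weld metal governs)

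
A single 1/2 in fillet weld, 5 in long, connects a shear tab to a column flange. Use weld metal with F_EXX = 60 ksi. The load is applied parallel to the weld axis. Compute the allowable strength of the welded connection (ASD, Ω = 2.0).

Effective throat t_e = 0.707 × 0.5 = 0.3535 in.
Total length L = 5 in; A_we = 0.3535 × 5 = 1.767 in².
F_nw = 0.6 F_EXX = 0.6 × 60 = 36 ksi.
R_n = 36 × 1.767 = 63.63 kips; R_n/Ω = 63.63/2.0 = 31.81 kips.

R_n/Ω ≈ 31.8 kips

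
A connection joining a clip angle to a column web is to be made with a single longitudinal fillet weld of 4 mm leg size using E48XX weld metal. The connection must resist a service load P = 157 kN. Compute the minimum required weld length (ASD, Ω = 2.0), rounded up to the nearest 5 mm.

L = 390 mm

E48XX → F_EXX = 480 MPa.
Throat t_e = 0.707 × 4 = 2.828 mm.
r_n/Ω = (0.6 × 480 × 2.828) / 2.0 = 407.2 N/mm = 0.4072 kN/mm.
L_req = P / (r_n/Ω) = 157 / 0.4072 = 385.5 mm total.
Round up → use L = 390 mm.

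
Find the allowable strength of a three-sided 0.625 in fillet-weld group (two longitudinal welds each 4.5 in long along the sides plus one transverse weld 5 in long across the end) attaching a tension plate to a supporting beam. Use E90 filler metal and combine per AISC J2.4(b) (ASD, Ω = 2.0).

R_n/Ω ≈ 181 kip

E90XX → F_EXX = 90 ksi.
t_e = 0.707 × 0.625 = 0.4419 in.
R_nwl = 0.6 × 90 × 0.4419 × 9 = 214.8 kip (longitudinal, 2 welds).
R_nwt = 0.6 × 90 × 0.4419 × 5 = 119.3 kip (transverse, base value).
(i) R_nwl + R_nwt = 334.1 kip; (ii) 0.85 R_nwl + 1.5 R_nwt = 361.5 kip.
R_n = max = 361.5 kip [governs: (ii)]; R_n/Ω = 180.7 kip.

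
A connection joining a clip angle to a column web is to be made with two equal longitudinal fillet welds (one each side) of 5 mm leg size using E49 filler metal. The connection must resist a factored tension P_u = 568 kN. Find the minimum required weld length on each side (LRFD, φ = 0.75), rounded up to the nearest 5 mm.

E49XX → F_EXX = 490 MPa.
Throat t_e = 0.707 × 5 = 3.535 mm.
φr_n = 0.75 × 0.6 × 490 × 3.535 × 10⁻³ = 0.7795 kN/mm.
L_req = P_u / φr_n = 568 / 0.7795 = 728.7 mm total.
Per side: 728.7 / 2 = 364.4 mm.
Round up → use L = 365 mm on each side.

L = 365 mm on each side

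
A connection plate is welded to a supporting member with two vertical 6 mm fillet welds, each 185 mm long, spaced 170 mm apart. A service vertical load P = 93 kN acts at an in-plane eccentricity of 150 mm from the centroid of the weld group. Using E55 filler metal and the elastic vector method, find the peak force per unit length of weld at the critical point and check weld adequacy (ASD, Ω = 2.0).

f_max ≈ 666 N/mm; adequate

E55XX → F_EXX = 550 MPa.
Total weld length L_w = 370 mm. Treat welds as unit-width lines.
Polar moment about centroid: J = 2[d³/12 + d(b/2)²] = 2[185³/12 + 185×85²] = 3729000 mm³.
Direct shear f_v = P/L_w = 93×10³ / 370 = 251.4 N/mm (vertical).
Torsion M = P·e = 93×10³ × 150 = 13950000 N·mm.
Critical point at (x, y) = (85, 92.5) from centroid. f_tx = M·y/J = 346.1 N/mm; f_ty = M·x/J = 318 N/mm.
Resultant f_max = √[f_tx² + (f_v + f_ty)²] = √[346.1² + (251.4 + 318)²] = 666.3 N/mm.
Capacity per unit length: r_n/Ω = (1/2.0) × 0.6 × 550 × (0.707 × 6) = 699.9 N/mm.
666.3 ≤ 699.9 → adequate.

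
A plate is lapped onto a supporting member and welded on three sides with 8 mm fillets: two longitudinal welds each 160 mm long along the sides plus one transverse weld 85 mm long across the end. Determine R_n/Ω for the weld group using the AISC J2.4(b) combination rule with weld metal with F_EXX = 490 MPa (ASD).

R_n/Ω ≈ 337 kN

t_e = 0.707 × 8 = 5.656 mm.
R_nwl = 0.6 × 490 × 5.656 × 320 × 10⁻³ = 532.1 kN (longitudinal, 2 welds).
R_nwt = 0.6 × 490 × 5.656 × 85 × 10⁻³ = 141.3 kN (transverse, base value).
(i) R_nwl + R_nwt = 673.5 kN; (ii) 0.85 R_nwl + 1.5 R_nwt = 664.3 kN.
R_n = max = 673.5 kN [governs: (i)]; R_n/Ω = 336.7 kN.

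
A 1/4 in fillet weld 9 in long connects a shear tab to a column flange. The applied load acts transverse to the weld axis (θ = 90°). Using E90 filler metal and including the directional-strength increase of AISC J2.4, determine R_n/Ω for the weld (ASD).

E90XX → F_EXX = 90 ksi.
t_e = 0.707 × 0.25 = 0.1767 in; A_we = 0.1767 × 9 = 1.591 in².
Directional factor: 1.0 + 0.5 sin^1.5(90°) = 1.5.
F_nw = 0.6 × 90 × 1.5 = 81 ksi.
R_n/Ω = (81 × 1.591) / 2.0 = 64.43 kip.

R_n/Ω ≈ 64.4 kip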